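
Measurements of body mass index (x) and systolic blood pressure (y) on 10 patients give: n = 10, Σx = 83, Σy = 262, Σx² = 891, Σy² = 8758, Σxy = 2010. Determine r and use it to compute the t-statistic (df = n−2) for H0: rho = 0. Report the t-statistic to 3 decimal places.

-0.781

Numerator: nΣxy − (Σx)(Σy) = 10·2010 − (83)(262) = -1646
Denominator: √[(nΣx²−(Σx)²)(nΣy²−(Σy)²)]
  nΣx²−(Σx)² = 10·891 − 6889 = 2021;  nΣy²−(Σy)² = 10·8758 − 68644 = 18936
  √(2021·18936) = √38269656 = 6186.2473
r = -1646 / 6186.2473 = -0.2661
t = r·√(n−2)/√(1−r²) = -0.2661·√8 / √(1−0.070809) = -0.752644 / 0.963946 = -0.781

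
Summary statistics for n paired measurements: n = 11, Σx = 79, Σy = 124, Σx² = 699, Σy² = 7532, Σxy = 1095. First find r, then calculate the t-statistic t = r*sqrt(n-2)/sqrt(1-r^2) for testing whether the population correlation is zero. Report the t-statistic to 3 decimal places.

0.701

Numerator: nΣxy − (Σx)(Σy) = 11·1095 − (79)(124) = 2249
Denominator: √[(nΣx²−(Σx)²)(nΣy²−(Σy)²)]
  nΣx²−(Σx)² = 11·699 − 6241 = 1448;  nΣy²−(Σy)² = 11·7532 − 15376 = 67476
  √(1448·67476) = √97705248 = 9884.5965
r = 2249 / 9884.5965 = 0.2275
t = r·√(n−2)/√(1−r²) = 0.2275·√9 / √(1−0.051756) = 0.682500 / 0.973778 = 0.701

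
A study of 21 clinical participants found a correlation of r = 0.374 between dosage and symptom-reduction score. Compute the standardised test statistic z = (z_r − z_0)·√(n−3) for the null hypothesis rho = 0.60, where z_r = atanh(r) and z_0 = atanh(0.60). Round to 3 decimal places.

-1.273

Fisher z: atanh(0.374) = 0.393066, atanh(0.60) = 0.693147
z = (z_r − z_0)·√(n−3) = (0.393066 − 0.693147)·√18 = -0.300081 · 4.242641 = -1.273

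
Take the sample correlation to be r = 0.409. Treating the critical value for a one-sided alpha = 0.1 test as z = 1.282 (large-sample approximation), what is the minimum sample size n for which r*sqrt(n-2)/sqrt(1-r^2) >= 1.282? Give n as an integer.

11

Need r·√(n−2)/√(1−r²) ≥ 1.282
√(n−2) ≥ 1.282·√(1−0.167281) / 0.409 = 1.282·0.912534 / 0.409 = 2.8603
n−2 ≥ 8.1813  ⇒  n ≥ 10.1813
Smallest integer n = 11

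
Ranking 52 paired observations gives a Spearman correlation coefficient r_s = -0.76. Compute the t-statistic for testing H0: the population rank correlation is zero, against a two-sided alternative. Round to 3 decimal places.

1 − r_s² = 1 − 0.5776 = 0.4224;  √(1−r_s²) = 0.649923
√(n−2) = √50 = 7.071068
t = r_s·√(n−2)/√(1−r_s²) = -0.76 · 7.071068 / 0.649923 = -8.269

-8.269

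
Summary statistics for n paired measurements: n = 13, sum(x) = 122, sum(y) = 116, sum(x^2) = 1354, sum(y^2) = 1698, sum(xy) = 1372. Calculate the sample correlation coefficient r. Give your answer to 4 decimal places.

Numerator: nΣxy − (Σx)(Σy) = 13·1372 − (122)(116) = 3684
Denominator: √[(nΣx²−(Σx)²)(nΣy²−(Σy)²)]
  nΣx²−(Σx)² = 13·1354 − 14884 = 2718;  nΣy²−(Σy)² = 13·1698 − 13456 = 8618
  √(2718·8618) = √23423724 = 4839.8062
r = 3684 / 4839.8062 = 0.7612

0.7612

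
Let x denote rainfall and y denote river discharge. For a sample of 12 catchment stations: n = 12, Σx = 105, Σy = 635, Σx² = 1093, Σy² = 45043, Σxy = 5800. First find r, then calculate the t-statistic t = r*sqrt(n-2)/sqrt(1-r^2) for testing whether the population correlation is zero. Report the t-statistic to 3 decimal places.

0.554

Numerator: nΣxy − (Σx)(Σy) = 12·5800 − (105)(635) = 2925
Denominator: √[(nΣx²−(Σx)²)(nΣy²−(Σy)²)]
  nΣx²−(Σx)² = 12·1093 − 11025 = 2091;  nΣy²−(Σy)² = 12·45043 − 403225 = 137291
  √(2091·137291) = √287075481 = 16943.3020
r = 2925 / 16943.3020 = 0.1726
t = r·√(n−2)/√(1−r²) = 0.1726·√10 / √(1−0.029791) = 0.545809 / 0.984992 = 0.554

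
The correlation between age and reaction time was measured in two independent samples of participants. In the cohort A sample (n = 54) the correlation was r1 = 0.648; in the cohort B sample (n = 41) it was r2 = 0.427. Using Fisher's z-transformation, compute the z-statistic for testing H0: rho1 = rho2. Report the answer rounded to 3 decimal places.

1.473

Fisher z-transforms: z1 = atanh(0.648) = 0.771843, z2 = atanh(0.427) = 0.456222; difference d = 0.315621
Var(d) = 1/51 + 1/38 = 0.0196078 + 0.0263158 = 0.0459236
z = d/√Var(d) = 0.315621 / √0.0459236 = 0.315621 / 0.214298 = 1.473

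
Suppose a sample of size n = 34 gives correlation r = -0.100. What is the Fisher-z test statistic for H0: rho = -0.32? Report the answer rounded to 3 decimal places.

z_r = atanh(-0.100) = -0.100335,  z_0 = atanh(-0.32) = -0.331647
SE = 1/√(n−3) = 1/√31 = 0.179605
z = (z_r − z_0)/SE = (-0.100335 − (-0.331647)) / 0.179605 = 0.231312 / 0.179605 = 1.288

1.288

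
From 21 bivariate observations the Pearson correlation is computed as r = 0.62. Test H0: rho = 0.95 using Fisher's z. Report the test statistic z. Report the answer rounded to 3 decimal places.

-4.696

z_r = atanh(0.62) = 0.725005,  z_0 = atanh(0.95) = 1.831781
SE = 1/√(n−3) = 1/√18 = 0.235702
z = (z_r − z_0)/SE = (0.725005 − 1.831781) / 0.235702 = -1.106776 / 0.235702 = -4.696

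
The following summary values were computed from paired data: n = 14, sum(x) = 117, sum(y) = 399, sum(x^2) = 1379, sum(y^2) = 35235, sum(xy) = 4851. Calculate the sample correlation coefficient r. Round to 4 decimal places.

0.4901

Numerator: nΣxy − (Σx)(Σy) = 14·4851 − (117)(399) = 21231
Denominator: √[(nΣx²−(Σx)²)(nΣy²−(Σy)²)]
  nΣx²−(Σx)² = 14·1379 − 13689 = 5617;  nΣy²−(Σy)² = 14·35235 − 159201 = 334089
  √(5617·334089) = √1876577913 = 43319.4865
r = 21231 / 43319.4865 = 0.4901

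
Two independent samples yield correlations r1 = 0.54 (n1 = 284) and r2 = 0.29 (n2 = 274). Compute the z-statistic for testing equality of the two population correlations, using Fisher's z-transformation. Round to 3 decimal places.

3.589

Fisher z-transforms: z1 = atanh(0.54) = 0.604156, z2 = atanh(0.29) = 0.298566; difference d = 0.305590
Var(d) = 1/281 + 1/271 = 0.0035587 + 0.0036900 = 0.0072487
z = d/√Var(d) = 0.305590 / √0.0072487 = 0.305590 / 0.085139 = 3.589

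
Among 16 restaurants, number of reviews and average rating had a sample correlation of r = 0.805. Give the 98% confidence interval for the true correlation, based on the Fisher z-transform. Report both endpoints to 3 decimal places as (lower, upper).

z_r = atanh(0.805) = 1.112658;  SE = 1/√(n−3) = 1/√13 = 0.277350
z-limits: 1.112658 ± 2.326·0.277350 = 1.112658 ± 0.645116 = [0.467542, 1.757774]
ρ-limits: (tanh 0.467542, tanh 1.757774) = (0.436, 0.942)

(0.436, 0.942)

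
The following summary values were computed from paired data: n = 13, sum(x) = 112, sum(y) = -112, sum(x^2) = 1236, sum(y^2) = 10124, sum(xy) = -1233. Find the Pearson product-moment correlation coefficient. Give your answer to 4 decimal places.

-0.1701

S_xy = nΣxy − ΣxΣy = 13·(-1233) − 112·(-112) = -16029 − (-12544) = -3485
S_xx = nΣx² − (Σx)² = 13·1236 − 112² = 16068 − 12544 = 3524
S_yy = nΣy² − (Σy)² = 13·10124 − (-112)² = 131612 − 12544 = 119068
r = S_xy / √(S_xx·S_yy) = -3485 / √(3524·119068) = -3485 / √419595632 = -3485 / 20484.0336 = -0.1701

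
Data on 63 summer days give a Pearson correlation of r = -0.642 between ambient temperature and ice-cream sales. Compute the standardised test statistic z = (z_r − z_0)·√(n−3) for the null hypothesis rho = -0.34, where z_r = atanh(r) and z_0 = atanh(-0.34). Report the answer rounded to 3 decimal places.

z_r = atanh(-0.642) = -0.761569,  z_0 = atanh(-0.34) = -0.354093
SE = 1/√(n−3) = 1/√60 = 0.129099
z = (z_r − z_0)/SE = (-0.761569 − (-0.354093)) / 0.129099 = -0.407476 / 0.129099 = -3.156

-3.156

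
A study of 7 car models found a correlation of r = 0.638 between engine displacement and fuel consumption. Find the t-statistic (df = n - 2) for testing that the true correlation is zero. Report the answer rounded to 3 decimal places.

1.853

t = r·√(n−2) / √(1−r²) with r = 0.638, n = 7
  = 0.638·√5 / √(1 − 0.407044)
  = 0.638·2.236068 / 0.770036
  = 1.426611 / 0.770036 = 1.853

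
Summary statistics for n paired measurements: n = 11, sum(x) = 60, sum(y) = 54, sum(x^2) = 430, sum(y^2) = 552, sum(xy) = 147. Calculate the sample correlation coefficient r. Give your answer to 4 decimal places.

-0.8594

Numerator: nΣxy − (Σx)(Σy) = 11·147 − (60)(54) = -1623
Denominator: √[(nΣx²−(Σx)²)(nΣy²−(Σy)²)]
  nΣx²−(Σx)² = 11·430 − 3600 = 1130;  nΣy²−(Σy)² = 11·552 − 2916 = 3156
  √(1130·3156) = √3566280 = 1888.4597
r = -1623 / 1888.4597 = -0.8594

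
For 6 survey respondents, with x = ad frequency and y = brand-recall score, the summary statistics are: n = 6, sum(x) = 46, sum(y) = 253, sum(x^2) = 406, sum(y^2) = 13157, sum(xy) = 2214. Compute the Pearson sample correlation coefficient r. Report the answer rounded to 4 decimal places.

Numerator: nΣxy − (Σx)(Σy) = 6·2214 − (46)(253) = 1646
Denominator: √[(nΣx²−(Σx)²)(nΣy²−(Σy)²)]
  nΣx²−(Σx)² = 6·406 − 2116 = 320;  nΣy²−(Σy)² = 6·13157 − 64009 = 14933
  √(320·14933) = √4778560 = 2185.9918
r = 1646 / 2185.9918 = 0.7530

0.7530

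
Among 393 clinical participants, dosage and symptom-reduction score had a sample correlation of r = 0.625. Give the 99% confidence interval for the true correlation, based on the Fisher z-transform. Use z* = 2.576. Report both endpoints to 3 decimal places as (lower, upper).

(0.539, 0.698)

z_r = atanh(0.625) = 0.733169;  SE = 1/√(n−3) = 1/√390 = 0.050637
z-limits: 0.733169 ± 2.576·0.050637 = 0.733169 ± 0.130441 = [0.602728, 0.863610]
ρ-limits: (tanh 0.602728, tanh 0.863610) = (0.539, 0.698)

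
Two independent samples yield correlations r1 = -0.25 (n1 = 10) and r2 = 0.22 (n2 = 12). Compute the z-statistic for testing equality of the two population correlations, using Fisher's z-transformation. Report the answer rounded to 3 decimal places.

-0.951

z1 = atanh(-0.25) = -0.255413,  z2 = atanh(0.22) = 0.223656
SE = √(1/(n1−3) + 1/(n2−3)) = √(1/7 + 1/9) = √(0.1428571 + 0.1111111) = √0.2539682 = 0.503953
z = (z1 − z2)/SE = (-0.255413 − 0.223656) / 0.503953 = -0.479069 / 0.503953 = -0.951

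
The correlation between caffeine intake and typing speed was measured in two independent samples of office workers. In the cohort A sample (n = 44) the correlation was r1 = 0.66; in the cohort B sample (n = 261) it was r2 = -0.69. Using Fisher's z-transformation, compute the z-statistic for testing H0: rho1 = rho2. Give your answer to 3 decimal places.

Fisher z-transforms: z1 = atanh(0.66) = 0.792814, z2 = atanh(-0.69) = -0.847956; difference d = 1.640770
Var(d) = 1/41 + 1/258 = 0.0243902 + 0.0038760 = 0.0282662
z = d/√Var(d) = 1.640770 / √0.0282662 = 1.640770 / 0.168126 = 9.759

9.759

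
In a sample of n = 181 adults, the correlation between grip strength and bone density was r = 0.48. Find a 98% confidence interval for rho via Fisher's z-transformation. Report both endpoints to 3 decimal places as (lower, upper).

(0.335, 0.603)

Fisher z: z_r = atanh(r) = ½·ln((1+0.48)/(1−0.48)) = 0.522984
SE(z) = 1/√(n−3) = 1/√178 = 0.074953
98% ⇒ z* = 2.326; margin = 2.326·0.074953 = 0.174341
CI on z-scale: (0.348643, 0.697325)
Back-transform: tanh(0.348643) = 0.335172, tanh(0.697325) = 0.602667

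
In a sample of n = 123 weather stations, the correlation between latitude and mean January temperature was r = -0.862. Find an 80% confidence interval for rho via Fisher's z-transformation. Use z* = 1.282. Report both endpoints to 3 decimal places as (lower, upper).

(-0.889, -0.829)

Fisher z: z_r = atanh(r) = ½·ln((1+(-0.862))/(1−(-0.862))) = -1.301076
SE(z) = 1/√(n−3) = 1/√120 = 0.091287
80% ⇒ z* = 1.282; margin = 1.282·0.091287 = 0.117030
CI on z-scale: (-1.418106, -1.184046)
Back-transform: tanh(-1.418106) = -0.889203, tanh(-1.184046) = -0.828723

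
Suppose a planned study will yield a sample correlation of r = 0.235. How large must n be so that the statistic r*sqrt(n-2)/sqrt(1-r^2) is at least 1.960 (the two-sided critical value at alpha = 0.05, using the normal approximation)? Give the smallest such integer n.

68

Need r·√(n−2)/√(1−r²) ≥ 1.960
√(n−2) ≥ 1.960·√(1−0.055225) / 0.235 = 1.960·0.971995 / 0.235 = 8.1069
n−2 ≥ 65.7218  ⇒  n ≥ 67.7218
Smallest integer n = 68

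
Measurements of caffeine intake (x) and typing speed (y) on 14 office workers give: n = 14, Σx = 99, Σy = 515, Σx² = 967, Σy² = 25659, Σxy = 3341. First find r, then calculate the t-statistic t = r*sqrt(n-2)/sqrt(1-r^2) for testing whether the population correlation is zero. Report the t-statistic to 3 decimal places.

-0.799

S_xy = nΣxy − ΣxΣy = 14·3341 − 99·515 = 46774 − 50985 = -4211
S_xx = nΣx² − (Σx)² = 14·967 − 99² = 13538 − 9801 = 3737
S_yy = nΣy² − (Σy)² = 14·25659 − 515² = 359226 − 265225 = 94001
r = S_xy / √(S_xx·S_yy) = -4211 / √(3737·94001) = -4211 / √351281737 = -4211 / 18742.5115 = -0.2247
t = r·√(n−2)/√(1−r²) = -0.2247·√12 / √(1−0.050490) = -0.778384 / 0.974428 = -0.799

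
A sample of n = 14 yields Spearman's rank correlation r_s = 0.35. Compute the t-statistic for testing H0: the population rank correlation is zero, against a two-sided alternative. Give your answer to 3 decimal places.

1 − r_s² = 1 − 0.1225 = 0.8775;  √(1−r_s²) = 0.936750
√(n−2) = √12 = 3.464102
t = r_s·√(n−2)/√(1−r_s²) = 0.35 · 3.464102 / 0.936750 = 1.294

1.294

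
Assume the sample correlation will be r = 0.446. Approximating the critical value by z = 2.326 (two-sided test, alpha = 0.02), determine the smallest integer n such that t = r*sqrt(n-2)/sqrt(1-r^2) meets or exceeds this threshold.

Need r·√(n−2)/√(1−r²) ≥ 2.326
√(n−2) ≥ 2.326·√(1−0.198916) / 0.446 = 2.326·0.895033 / 0.446 = 4.6678
n−2 ≥ 21.7884  ⇒  n ≥ 23.7884
Smallest integer n = 24

24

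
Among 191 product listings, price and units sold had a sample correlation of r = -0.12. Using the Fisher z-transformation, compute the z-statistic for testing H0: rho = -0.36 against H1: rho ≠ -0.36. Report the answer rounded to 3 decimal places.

Fisher z: atanh(-0.12) = -0.120581, atanh(-0.36) = -0.376886
z = (z_r − z_0)·√(n−3) = (-0.120581 − (-0.376886))·√188 = 0.256305 · 13.711309 = 3.514

3.514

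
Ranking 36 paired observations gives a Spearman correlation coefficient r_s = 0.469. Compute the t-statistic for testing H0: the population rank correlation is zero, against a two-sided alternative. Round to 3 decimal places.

3.096

t = r_s·√(n−2) / √(1−r_s²) with r_s = 0.469, n = 36
  = 0.469·√34 / √(1 − 0.219961)
  = 0.469·5.830952 / 0.883198
  = 2.734716 / 0.883198 = 3.096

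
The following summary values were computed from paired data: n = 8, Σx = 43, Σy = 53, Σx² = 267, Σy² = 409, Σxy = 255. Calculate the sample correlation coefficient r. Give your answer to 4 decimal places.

Numerator: nΣxy − (Σx)(Σy) = 8·255 − (43)(53) = -239
Denominator: √[(nΣx²−(Σx)²)(nΣy²−(Σy)²)]
  nΣx²−(Σx)² = 8·267 − 1849 = 287;  nΣy²−(Σy)² = 8·409 − 2809 = 463
  √(287·463) = √132881 = 364.5285
r = -239 / 364.5285 = -0.6556

-0.6556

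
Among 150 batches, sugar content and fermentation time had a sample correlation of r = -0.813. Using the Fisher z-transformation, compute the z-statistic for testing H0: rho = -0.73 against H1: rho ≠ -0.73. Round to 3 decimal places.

-2.511

Fisher z: atanh(-0.813) = -1.135815, atanh(-0.73) = -0.928727
z = (z_r − z_0)·√(n−3) = (-1.135815 − (-0.928727))·√147 = -0.207088 · 12.124356 = -2.511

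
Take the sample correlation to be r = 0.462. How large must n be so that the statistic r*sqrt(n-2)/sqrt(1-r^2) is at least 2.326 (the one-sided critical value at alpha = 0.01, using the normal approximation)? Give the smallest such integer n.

Need r·√(n−2)/√(1−r²) ≥ 2.326
√(n−2) ≥ 2.326·√(1−0.213444) / 0.462 = 2.326·0.886880 / 0.462 = 4.4651
n−2 ≥ 19.9371  ⇒  n ≥ 21.9371
Smallest integer n = 22

22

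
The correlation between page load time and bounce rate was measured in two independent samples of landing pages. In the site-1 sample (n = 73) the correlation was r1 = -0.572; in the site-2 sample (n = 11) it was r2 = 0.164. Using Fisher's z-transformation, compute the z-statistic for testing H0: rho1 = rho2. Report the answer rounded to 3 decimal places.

Fisher z-transforms: z1 = atanh(-0.572) = -0.650490, z2 = atanh(0.164) = 0.165495; difference d = -0.815985
Var(d) = 1/70 + 1/8 = 0.0142857 + 0.1250000 = 0.1392857
z = d/√Var(d) = -0.815985 / √0.1392857 = -0.815985 / 0.373210 = -2.186

-2.186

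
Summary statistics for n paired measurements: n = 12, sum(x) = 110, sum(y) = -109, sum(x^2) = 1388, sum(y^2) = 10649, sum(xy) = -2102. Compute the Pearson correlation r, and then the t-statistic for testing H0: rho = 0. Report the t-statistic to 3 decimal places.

-2.228

S_xy = nΣxy − ΣxΣy = 12·(-2102) − 110·(-109) = -25224 − (-11990) = -13234
S_xx = nΣx² − (Σx)² = 12·1388 − 110² = 16656 − 12100 = 4556
S_yy = nΣy² − (Σy)² = 12·10649 − (-109)² = 127788 − 11881 = 115907
r = S_xy / √(S_xx·S_yy) = -13234 / √(4556·115907) = -13234 / √528072292 = -13234 / 22979.8236 = -0.5759
t = r·√(n−2)/√(1−r²) = -0.5759·√10 / √(1−0.331661) = -1.821156 / 0.817520 = -2.228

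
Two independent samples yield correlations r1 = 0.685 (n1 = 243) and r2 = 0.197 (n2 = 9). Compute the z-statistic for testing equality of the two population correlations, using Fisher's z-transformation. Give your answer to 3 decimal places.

1.546

z1 = atanh(0.685) = 0.838474,  z2 = atanh(0.197) = 0.199609
SE = √(1/(n1−3) + 1/(n2−3)) = √(1/240 + 1/6) = √(0.0041667 + 0.1666667) = √0.1708334 = 0.413320
z = (z1 − z2)/SE = (0.838474 − 0.199609) / 0.413320 = 0.638865 / 0.413320 = 1.546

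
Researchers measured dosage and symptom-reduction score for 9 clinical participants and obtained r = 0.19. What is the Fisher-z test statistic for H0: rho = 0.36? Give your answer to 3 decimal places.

-0.452

z_r = atanh(0.19) = 0.192337,  z_0 = atanh(0.36) = 0.376886
SE = 1/√(n−3) = 1/√6 = 0.408248
z = (z_r − z_0)/SE = (0.192337 − 0.376886) / 0.408248 = -0.184549 / 0.408248 = -0.452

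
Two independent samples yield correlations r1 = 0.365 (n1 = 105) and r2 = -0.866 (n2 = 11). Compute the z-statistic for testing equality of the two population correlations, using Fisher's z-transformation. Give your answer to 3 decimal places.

z1 = atanh(0.365) = 0.382642,  z2 = atanh(-0.866) = -1.316856
SE = √(1/(n1−3) + 1/(n2−3)) = √(1/102 + 1/8) = √(0.0098039 + 0.1250000) = √0.1348039 = 0.367157
z = (z1 − z2)/SE = (0.382642 − (-1.316856)) / 0.367157 = 1.699498 / 0.367157 = 4.629

4.629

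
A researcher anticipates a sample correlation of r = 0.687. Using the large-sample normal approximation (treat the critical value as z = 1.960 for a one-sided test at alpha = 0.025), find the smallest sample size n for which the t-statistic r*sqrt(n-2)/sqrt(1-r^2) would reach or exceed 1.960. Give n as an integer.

7

r√(n−2)/√(1−r²) ≥ 1.960  ⇔  n−2 ≥ (1.960)²·(1−r²)/r²
(1−r²)/r² = (1−0.471969)/0.471969 = 1.1188
n ≥ 2 + 3.8416·1.1188 = 2 + 4.2980 = 6.2980
⌈6.2980⌉ = 7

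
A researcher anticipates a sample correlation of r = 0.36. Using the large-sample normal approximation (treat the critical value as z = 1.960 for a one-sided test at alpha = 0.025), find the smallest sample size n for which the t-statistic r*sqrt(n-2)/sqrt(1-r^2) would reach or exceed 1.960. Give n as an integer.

Need r·√(n−2)/√(1−r²) ≥ 1.960
√(n−2) ≥ 1.960·√(1−0.1296) / 0.36 = 1.960·0.932952 / 0.36 = 5.0794
n−2 ≥ 25.8003  ⇒  n ≥ 27.8003
Smallest integer n = 28

28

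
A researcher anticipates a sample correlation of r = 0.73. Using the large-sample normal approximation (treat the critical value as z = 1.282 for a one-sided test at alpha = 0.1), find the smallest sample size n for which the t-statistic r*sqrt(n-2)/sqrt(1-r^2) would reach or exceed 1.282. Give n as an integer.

4

Need r·√(n−2)/√(1−r²) ≥ 1.282
√(n−2) ≥ 1.282·√(1−0.5329) / 0.73 = 1.282·0.683447 / 0.73 = 1.2002
n−2 ≥ 1.4405  ⇒  n ≥ 3.4405
Smallest integer n = 4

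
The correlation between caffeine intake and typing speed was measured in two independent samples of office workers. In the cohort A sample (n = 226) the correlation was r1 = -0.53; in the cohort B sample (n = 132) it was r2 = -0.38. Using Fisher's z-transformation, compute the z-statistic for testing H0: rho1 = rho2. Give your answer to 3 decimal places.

-1.718

Fisher z-transforms: z1 = atanh(-0.53) = -0.590145, z2 = atanh(-0.38) = -0.400060; difference d = -0.190085
Var(d) = 1/223 + 1/129 = 0.0044843 + 0.0077519 = 0.0122362
z = d/√Var(d) = -0.190085 / √0.0122362 = -0.190085 / 0.110617 = -1.718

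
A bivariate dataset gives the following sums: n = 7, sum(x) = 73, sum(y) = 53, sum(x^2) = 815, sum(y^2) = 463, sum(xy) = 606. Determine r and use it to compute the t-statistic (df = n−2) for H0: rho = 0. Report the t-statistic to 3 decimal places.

5.464

S_xy = nΣxy − ΣxΣy = 7·606 − 73·53 = 4242 − 3869 = 373
S_xx = nΣx² − (Σx)² = 7·815 − 73² = 5705 − 5329 = 376
S_yy = nΣy² − (Σy)² = 7·463 − 53² = 3241 − 2809 = 432
r = S_xy / √(S_xx·S_yy) = 373 / √(376·432) = 373 / √162432 = 373 / 403.0285 = 0.9255
t = r·√(n−2)/√(1−r²) = 0.9255·√5 / √(1−0.856550) = 2.069481 / 0.378748 = 5.464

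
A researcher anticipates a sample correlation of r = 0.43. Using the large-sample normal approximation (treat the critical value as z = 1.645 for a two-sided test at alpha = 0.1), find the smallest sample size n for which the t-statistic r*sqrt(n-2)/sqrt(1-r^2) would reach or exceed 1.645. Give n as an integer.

r√(n−2)/√(1−r²) ≥ 1.645  ⇔  n−2 ≥ (1.645)²·(1−r²)/r²
(1−r²)/r² = (1−0.1849)/0.1849 = 4.4083
n ≥ 2 + 2.706025·4.4083 = 2 + 11.9290 = 13.9290
⌈13.9290⌉ = 14

14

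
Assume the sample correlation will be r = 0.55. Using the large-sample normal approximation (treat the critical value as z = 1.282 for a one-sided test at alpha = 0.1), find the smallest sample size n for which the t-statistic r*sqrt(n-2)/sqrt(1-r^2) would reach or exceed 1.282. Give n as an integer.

6

Need r·√(n−2)/√(1−r²) ≥ 1.282
√(n−2) ≥ 1.282·√(1−0.3025) / 0.55 = 1.282·0.835165 / 0.55 = 1.9467
n−2 ≥ 3.7896  ⇒  n ≥ 5.7896
Smallest integer n = 6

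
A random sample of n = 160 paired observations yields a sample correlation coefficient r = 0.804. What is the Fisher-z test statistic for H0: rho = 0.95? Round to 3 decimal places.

-9.046

z_r = atanh(0.804) = 1.109824,  z_0 = atanh(0.95) = 1.831781
SE = 1/√(n−3) = 1/√157 = 0.079809
z = (z_r − z_0)/SE = (1.109824 − 1.831781) / 0.079809 = -0.721957 / 0.079809 = -9.046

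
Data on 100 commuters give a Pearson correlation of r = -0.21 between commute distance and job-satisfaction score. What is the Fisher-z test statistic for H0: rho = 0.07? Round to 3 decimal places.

z_r = atanh(-0.21) = -0.213171,  z_0 = atanh(0.07) = 0.070115
SE = 1/√(n−3) = 1/√97 = 0.101535
z = (z_r − z_0)/SE = (-0.213171 − 0.070115) / 0.101535 = -0.283286 / 0.101535 = -2.790

-2.790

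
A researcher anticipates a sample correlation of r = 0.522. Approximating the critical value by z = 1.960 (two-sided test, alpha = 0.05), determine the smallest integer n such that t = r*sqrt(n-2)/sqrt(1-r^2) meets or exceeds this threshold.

13

r√(n−2)/√(1−r²) ≥ 1.960  ⇔  n−2 ≥ (1.960)²·(1−r²)/r²
(1−r²)/r² = (1−0.272484)/0.272484 = 2.6699
n ≥ 2 + 3.8416·2.6699 = 2 + 10.2567 = 12.2567
⌈12.2567⌉ = 13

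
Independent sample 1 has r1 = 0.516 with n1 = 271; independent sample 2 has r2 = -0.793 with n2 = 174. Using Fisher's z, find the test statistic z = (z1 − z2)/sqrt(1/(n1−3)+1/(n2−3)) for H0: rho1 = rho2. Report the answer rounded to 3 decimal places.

z1 = atanh(0.516) = 0.570873,  z2 = atanh(-0.793) = -1.079463
SE = √(1/(n1−3) + 1/(n2−3)) = √(1/268 + 1/171) = √(0.0037313 + 0.0058480) = √0.0095793 = 0.097874
z = (z1 − z2)/SE = (0.570873 − (-1.079463)) / 0.097874 = 1.650336 / 0.097874 = 16.862

16.862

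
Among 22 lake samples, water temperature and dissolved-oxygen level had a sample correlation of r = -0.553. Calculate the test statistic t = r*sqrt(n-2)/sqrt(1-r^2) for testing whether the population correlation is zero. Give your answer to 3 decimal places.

1 − r² = 1 − 0.305809 = 0.694191;  √(1−r²) = 0.833181
√(n−2) = √20 = 4.472136
t = r·√(n−2)/√(1−r²) = -0.553 · 4.472136 / 0.833181 = -2.968

-2.968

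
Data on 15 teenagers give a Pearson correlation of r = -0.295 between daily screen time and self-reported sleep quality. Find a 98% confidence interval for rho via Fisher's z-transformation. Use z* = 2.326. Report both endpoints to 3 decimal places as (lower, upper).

(-0.751, 0.352)

Fisher z: z_r = atanh(r) = ½·ln((1+(-0.295))/(1−(-0.295))) = -0.304034
SE(z) = 1/√(n−3) = 1/√12 = 0.288675
98% ⇒ z* = 2.326; margin = 2.326·0.288675 = 0.671458
CI on z-scale: (-0.975492, 0.367424)
Back-transform: tanh(-0.975492) = -0.751108, tanh(0.367424) = 0.351736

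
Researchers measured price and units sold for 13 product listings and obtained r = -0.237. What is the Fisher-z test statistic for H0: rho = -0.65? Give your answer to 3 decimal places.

1.688

Fisher z: atanh(-0.237) = -0.241593, atanh(-0.65) = -0.775299
z = (z_r − z_0)·√(n−3) = (-0.241593 − (-0.775299))·√10 = 0.533706 · 3.162278 = 1.688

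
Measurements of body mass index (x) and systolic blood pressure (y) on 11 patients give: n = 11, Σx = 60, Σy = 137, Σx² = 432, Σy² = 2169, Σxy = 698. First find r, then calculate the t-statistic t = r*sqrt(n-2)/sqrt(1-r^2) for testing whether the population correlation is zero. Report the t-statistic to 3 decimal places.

-0.689

Numerator: nΣxy − (Σx)(Σy) = 11·698 − (60)(137) = -542
Denominator: √[(nΣx²−(Σx)²)(nΣy²−(Σy)²)]
  nΣx²−(Σx)² = 11·432 − 3600 = 1152;  nΣy²−(Σy)² = 11·2169 − 18769 = 5090
  √(1152·5090) = √5863680 = 2421.5037
r = -542 / 2421.5037 = -0.2238
t = r·√(n−2)/√(1−r²) = -0.2238·√9 / √(1−0.050086) = -0.671400 / 0.974635 = -0.689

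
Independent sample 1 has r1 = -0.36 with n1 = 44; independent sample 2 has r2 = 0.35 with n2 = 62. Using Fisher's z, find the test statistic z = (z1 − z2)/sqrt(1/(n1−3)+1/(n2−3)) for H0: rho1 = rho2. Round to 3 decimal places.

-3.651

Fisher z-transforms: z1 = atanh(-0.36) = -0.376886, z2 = atanh(0.35) = 0.365444; difference d = -0.742330
Var(d) = 1/41 + 1/59 = 0.0243902 + 0.0169492 = 0.0413394
z = d/√Var(d) = -0.742330 / √0.0413394 = -0.742330 / 0.203321 = -3.651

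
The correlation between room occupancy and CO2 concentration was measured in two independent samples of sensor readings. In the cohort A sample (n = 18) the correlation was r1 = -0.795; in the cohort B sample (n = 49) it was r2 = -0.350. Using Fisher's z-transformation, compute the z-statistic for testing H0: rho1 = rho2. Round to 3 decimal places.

z1 = atanh(-0.795) = -1.084875,  z2 = atanh(-0.350) = -0.365444
SE = √(1/(n1−3) + 1/(n2−3)) = √(1/15 + 1/46) = √(0.0666667 + 0.0217391) = √0.0884058 = 0.297331
z = (z1 − z2)/SE = (-1.084875 − (-0.365444)) / 0.297331 = -0.719431 / 0.297331 = -2.420

-2.420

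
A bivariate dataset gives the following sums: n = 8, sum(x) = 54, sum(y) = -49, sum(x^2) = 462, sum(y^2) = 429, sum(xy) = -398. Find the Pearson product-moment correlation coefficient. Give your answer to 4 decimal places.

-0.5999

Numerator: nΣxy − (Σx)(Σy) = 8·(-398) − (54)(-49) = -538
Denominator: √[(nΣx²−(Σx)²)(nΣy²−(Σy)²)]
  nΣx²−(Σx)² = 8·462 − 2916 = 780;  nΣy²−(Σy)² = 8·429 − 2401 = 1031
  √(780·1031) = √804180 = 896.7608
r = -538 / 896.7608 = -0.5999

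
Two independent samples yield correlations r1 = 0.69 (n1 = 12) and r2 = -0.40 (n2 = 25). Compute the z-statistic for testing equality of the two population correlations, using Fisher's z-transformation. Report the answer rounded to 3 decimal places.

z1 = atanh(0.69) = 0.847956,  z2 = atanh(-0.40) = -0.423649
SE = √(1/(n1−3) + 1/(n2−3)) = √(1/9 + 1/22) = √(0.1111111 + 0.0454545) = √0.1565656 = 0.395684
z = (z1 − z2)/SE = (0.847956 − (-0.423649)) / 0.395684 = 1.271605 / 0.395684 = 3.214

3.214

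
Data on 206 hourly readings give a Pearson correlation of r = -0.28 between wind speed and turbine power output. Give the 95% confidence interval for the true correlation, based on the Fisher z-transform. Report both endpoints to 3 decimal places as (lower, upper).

z_r = atanh(-0.28) = -0.287682;  SE = 1/√(n−3) = 1/√203 = 0.070186
z-limits: -0.287682 ± 1.960·0.070186 = -0.287682 ± 0.137565 = [-0.425247, -0.150117]
ρ-limits: (tanh -0.425247, tanh -0.150117) = (-0.401, -0.149)

(-0.401, -0.149)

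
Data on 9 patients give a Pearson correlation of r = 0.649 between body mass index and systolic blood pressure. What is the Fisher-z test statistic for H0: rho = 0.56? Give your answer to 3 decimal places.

z_r = atanh(0.649) = 0.773569,  z_0 = atanh(0.56) = 0.632833
SE = 1/√(n−3) = 1/√6 = 0.408248
z = (z_r − z_0)/SE = (0.773569 − 0.632833) / 0.408248 = 0.140736 / 0.408248 = 0.345

0.345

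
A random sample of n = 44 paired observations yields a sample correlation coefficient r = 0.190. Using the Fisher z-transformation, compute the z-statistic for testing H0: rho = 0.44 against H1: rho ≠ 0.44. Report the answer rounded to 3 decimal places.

Fisher z: atanh(0.190) = 0.192337, atanh(0.44) = 0.472231
z = (z_r − z_0)·√(n−3) = (0.192337 − 0.472231)·√41 = -0.279894 · 6.403124 = -1.792

-1.792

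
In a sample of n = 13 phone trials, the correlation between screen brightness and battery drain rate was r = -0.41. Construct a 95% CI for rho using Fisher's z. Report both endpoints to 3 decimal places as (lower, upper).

Fisher z: z_r = atanh(r) = ½·ln((1+(-0.41))/(1−(-0.41))) = -0.435611
SE(z) = 1/√(n−3) = 1/√10 = 0.316228
95% ⇒ z* = 1.960; margin = 1.960·0.316228 = 0.619807
CI on z-scale: (-1.055418, 0.184196)
Back-transform: tanh(-1.055418) = -0.783904, tanh(0.184196) = 0.182141

(-0.784, 0.182)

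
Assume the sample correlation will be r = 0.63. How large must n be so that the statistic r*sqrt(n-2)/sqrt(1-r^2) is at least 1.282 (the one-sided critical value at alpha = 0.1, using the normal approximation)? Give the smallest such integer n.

r√(n−2)/√(1−r²) ≥ 1.282  ⇔  n−2 ≥ (1.282)²·(1−r²)/r²
(1−r²)/r² = (1−0.3969)/0.3969 = 1.5195
n ≥ 2 + 1.643524·1.5195 = 2 + 2.4973 = 4.4973
⌈4.4973⌉ = 5

5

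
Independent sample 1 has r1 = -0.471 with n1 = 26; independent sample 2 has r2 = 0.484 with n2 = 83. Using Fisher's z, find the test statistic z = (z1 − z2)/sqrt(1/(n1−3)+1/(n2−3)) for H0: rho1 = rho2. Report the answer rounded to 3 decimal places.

z1 = atanh(-0.471) = -0.511355,  z2 = atanh(0.484) = 0.528195
SE = √(1/(n1−3) + 1/(n2−3)) = √(1/23 + 1/80) = √(0.0434783 + 0.0125000) = √0.0559783 = 0.236597
z = (z1 − z2)/SE = (-0.511355 − 0.528195) / 0.236597 = -1.039550 / 0.236597 = -4.394

-4.394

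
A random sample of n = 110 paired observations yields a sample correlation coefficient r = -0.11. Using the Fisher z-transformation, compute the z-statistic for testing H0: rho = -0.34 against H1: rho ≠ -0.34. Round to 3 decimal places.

Fisher z: atanh(-0.11) = -0.110447, atanh(-0.34) = -0.354093
z = (z_r − z_0)·√(n−3) = (-0.110447 − (-0.354093))·√107 = 0.243646 · 10.344080 = 2.520

2.520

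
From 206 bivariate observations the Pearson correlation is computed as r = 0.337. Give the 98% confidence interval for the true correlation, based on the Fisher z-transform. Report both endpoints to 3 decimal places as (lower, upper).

z_r = atanh(0.337) = 0.350704;  SE = 1/√(n−3) = 1/√203 = 0.070186
z-limits: 0.350704 ± 2.326·0.070186 = 0.350704 ± 0.163253 = [0.187451, 0.513957]
ρ-limits: (tanh 0.187451, tanh 0.513957) = (0.185, 0.473)

(0.185, 0.473)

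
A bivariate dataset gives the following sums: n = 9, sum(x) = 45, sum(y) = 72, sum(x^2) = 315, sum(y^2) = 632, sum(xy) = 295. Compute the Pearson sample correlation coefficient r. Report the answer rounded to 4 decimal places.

S_xy = nΣxy − ΣxΣy = 9·295 − 45·72 = 2655 − 3240 = -585
S_xx = nΣx² − (Σx)² = 9·315 − 45² = 2835 − 2025 = 810
S_yy = nΣy² − (Σy)² = 9·632 − 72² = 5688 − 5184 = 504
r = S_xy / √(S_xx·S_yy) = -585 / √(810·504) = -585 / √408240 = -585 / 638.9366 = -0.9156

-0.9156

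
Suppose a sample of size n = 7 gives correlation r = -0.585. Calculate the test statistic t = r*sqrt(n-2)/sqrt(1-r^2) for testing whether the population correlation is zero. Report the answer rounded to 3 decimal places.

t = r·√(n−2) / √(1−r²) with r = -0.585, n = 7
  = -0.585·√5 / √(1 − 0.342225)
  = -0.585·2.236068 / 0.811033
  = -1.308100 / 0.811033 = -1.613

-1.613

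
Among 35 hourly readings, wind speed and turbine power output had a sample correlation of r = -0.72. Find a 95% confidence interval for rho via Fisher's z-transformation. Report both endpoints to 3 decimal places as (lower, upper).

(-0.849, -0.509)

Fisher z: z_r = atanh(r) = ½·ln((1+(-0.72))/(1−(-0.72))) = -0.907645
SE(z) = 1/√(n−3) = 1/√32 = 0.176777
95% ⇒ z* = 1.960; margin = 1.960·0.176777 = 0.346483
CI on z-scale: (-1.254128, -0.561162)
Back-transform: tanh(-1.254128) = -0.849437, tanh(-0.561162) = -0.508839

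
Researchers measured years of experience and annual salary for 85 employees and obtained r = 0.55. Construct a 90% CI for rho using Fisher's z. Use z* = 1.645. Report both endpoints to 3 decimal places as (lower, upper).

z_r = atanh(0.55) = 0.618381;  SE = 1/√(n−3) = 1/√82 = 0.110432
z-limits: 0.618381 ± 1.645·0.110432 = 0.618381 ± 0.181661 = [0.436720, 0.800042]
ρ-limits: (tanh 0.436720, tanh 0.800042) = (0.411, 0.664)

(0.411, 0.664)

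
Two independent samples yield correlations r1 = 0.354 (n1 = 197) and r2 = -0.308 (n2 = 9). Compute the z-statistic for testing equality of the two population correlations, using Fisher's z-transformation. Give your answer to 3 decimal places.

Fisher z-transforms: z1 = atanh(0.354) = 0.370009, z2 = atanh(-0.308) = -0.318334; difference d = 0.688343
Var(d) = 1/194 + 1/6 = 0.0051546 + 0.1666667 = 0.1718213
z = d/√Var(d) = 0.688343 / √0.1718213 = 0.688343 / 0.414513 = 1.661

1.661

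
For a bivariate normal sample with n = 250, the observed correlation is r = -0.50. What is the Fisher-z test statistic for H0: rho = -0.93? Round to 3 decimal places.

Fisher z: atanh(-0.50) = -0.549306, atanh(-0.93) = -1.658390
z = (z_r − z_0)·√(n−3) = (-0.549306 − (-1.658390))·√247 = 1.109084 · 15.716234 = 17.431

17.431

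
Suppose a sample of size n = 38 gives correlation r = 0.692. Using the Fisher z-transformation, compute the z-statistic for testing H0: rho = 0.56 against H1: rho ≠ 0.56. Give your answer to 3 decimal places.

1.295

Fisher z: atanh(0.692) = 0.851783, atanh(0.56) = 0.632833
z = (z_r − z_0)·√(n−3) = (0.851783 − 0.632833)·√35 = 0.218950 · 5.916080 = 1.295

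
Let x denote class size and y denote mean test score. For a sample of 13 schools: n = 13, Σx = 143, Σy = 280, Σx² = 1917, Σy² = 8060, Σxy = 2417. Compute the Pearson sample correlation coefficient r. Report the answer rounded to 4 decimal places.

Numerator: nΣxy − (Σx)(Σy) = 13·2417 − (143)(280) = -8619
Denominator: √[(nΣx²−(Σx)²)(nΣy²−(Σy)²)]
  nΣx²−(Σx)² = 13·1917 − 20449 = 4472;  nΣy²−(Σy)² = 13·8060 − 78400 = 26380
  √(4472·26380) = √117971360 = 10861.4621
r = -8619 / 10861.4621 = -0.7935

-0.7935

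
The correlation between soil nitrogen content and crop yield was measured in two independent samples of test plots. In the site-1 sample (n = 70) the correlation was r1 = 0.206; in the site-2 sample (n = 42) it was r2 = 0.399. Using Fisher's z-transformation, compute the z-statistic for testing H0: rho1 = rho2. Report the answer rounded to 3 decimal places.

z1 = atanh(0.206) = 0.208990,  z2 = atanh(0.399) = 0.422459
SE = √(1/(n1−3) + 1/(n2−3)) = √(1/67 + 1/39) = √(0.0149254 + 0.0256410) = √0.0405664 = 0.201411
z = (z1 − z2)/SE = (0.208990 − 0.422459) / 0.201411 = -0.213469 / 0.201411 = -1.060

-1.060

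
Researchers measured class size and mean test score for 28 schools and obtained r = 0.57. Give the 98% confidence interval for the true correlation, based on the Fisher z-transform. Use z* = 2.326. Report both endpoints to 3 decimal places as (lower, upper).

Fisher z: z_r = atanh(r) = ½·ln((1+0.57)/(1−0.57)) = 0.647523
SE(z) = 1/√(n−3) = 1/√25 = 0.200000
98% ⇒ z* = 2.326; margin = 2.326·0.200000 = 0.465200
CI on z-scale: (0.182323, 1.112723)
Back-transform: tanh(0.182323) = 0.180329, tanh(1.112723) = 0.805023

(0.180, 0.805)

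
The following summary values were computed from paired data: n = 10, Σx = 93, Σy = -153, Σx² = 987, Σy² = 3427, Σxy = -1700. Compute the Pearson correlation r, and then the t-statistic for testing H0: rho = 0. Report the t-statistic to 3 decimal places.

-3.317

Numerator: nΣxy − (Σx)(Σy) = 10·(-1700) − (93)(-153) = -2771
Denominator: √[(nΣx²−(Σx)²)(nΣy²−(Σy)²)]
  nΣx²−(Σx)² = 10·987 − 8649 = 1221;  nΣy²−(Σy)² = 10·3427 − 23409 = 10861
  √(1221·10861) = √13261281 = 3641.6042
r = -2771 / 3641.6042 = -0.7609
t = r·√(n−2)/√(1−r²) = -0.7609·√8 / √(1−0.578969) = -2.152150 / 0.648869 = -3.317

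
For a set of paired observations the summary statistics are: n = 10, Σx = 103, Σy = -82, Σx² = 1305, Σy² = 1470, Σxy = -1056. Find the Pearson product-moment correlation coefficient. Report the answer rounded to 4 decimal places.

-0.4791

S_xy = nΣxy − ΣxΣy = 10·(-1056) − 103·(-82) = -10560 − (-8446) = -2114
S_xx = nΣx² − (Σx)² = 10·1305 − 103² = 13050 − 10609 = 2441
S_yy = nΣy² − (Σy)² = 10·1470 − (-82)² = 14700 − 6724 = 7976
r = S_xy / √(S_xx·S_yy) = -2114 / √(2441·7976) = -2114 / √19469416 = -2114 / 4412.4161 = -0.4791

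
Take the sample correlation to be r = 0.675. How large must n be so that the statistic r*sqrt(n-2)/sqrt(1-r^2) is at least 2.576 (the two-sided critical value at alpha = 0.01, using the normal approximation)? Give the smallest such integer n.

10

Need r·√(n−2)/√(1−r²) ≥ 2.576
√(n−2) ≥ 2.576·√(1−0.455625) / 0.675 = 2.576·0.737818 / 0.675 = 2.8157
n−2 ≥ 7.9282  ⇒  n ≥ 9.9282
Smallest integer n = 10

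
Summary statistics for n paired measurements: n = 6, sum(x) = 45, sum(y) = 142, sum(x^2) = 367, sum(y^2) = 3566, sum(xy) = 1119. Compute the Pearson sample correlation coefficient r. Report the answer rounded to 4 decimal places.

Numerator: nΣxy − (Σx)(Σy) = 6·1119 − (45)(142) = 324
Denominator: √[(nΣx²−(Σx)²)(nΣy²−(Σy)²)]
  nΣx²−(Σx)² = 6·367 − 2025 = 177;  nΣy²−(Σy)² = 6·3566 − 20164 = 1232
  √(177·1232) = √218064 = 466.9732
r = 324 / 466.9732 = 0.6938

0.6938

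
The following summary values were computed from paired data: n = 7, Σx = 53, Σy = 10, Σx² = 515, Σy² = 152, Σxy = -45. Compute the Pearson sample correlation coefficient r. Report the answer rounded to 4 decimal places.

Numerator: nΣxy − (Σx)(Σy) = 7·(-45) − (53)(10) = -845
Denominator: √[(nΣx²−(Σx)²)(nΣy²−(Σy)²)]
  nΣx²−(Σx)² = 7·515 − 2809 = 796;  nΣy²−(Σy)² = 7·152 − 100 = 964
  √(796·964) = √767344 = 875.9817
r = -845 / 875.9817 = -0.9646

-0.9646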